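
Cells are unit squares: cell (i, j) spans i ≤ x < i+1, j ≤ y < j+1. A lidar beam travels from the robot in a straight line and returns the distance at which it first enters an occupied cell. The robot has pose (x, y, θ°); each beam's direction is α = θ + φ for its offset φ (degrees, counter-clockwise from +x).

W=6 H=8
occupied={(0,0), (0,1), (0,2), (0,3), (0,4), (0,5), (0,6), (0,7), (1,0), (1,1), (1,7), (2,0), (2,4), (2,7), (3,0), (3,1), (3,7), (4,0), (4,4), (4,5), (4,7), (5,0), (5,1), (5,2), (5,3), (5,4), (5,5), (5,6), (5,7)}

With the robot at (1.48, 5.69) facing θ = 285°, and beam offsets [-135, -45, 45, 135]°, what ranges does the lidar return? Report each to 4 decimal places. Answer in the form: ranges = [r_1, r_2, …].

beam 1: φ=-135°, α=150°
  d=(-0.8660,0.5000)  start (1,5)  tX=0.5543 tY=0.6200  stride 1/|dx|=1.1547 1/|dy|=2.0000
    cross x-line → (0,5), t=0.5543 (wall)
  → r_1 = 0.5543
beam 2: φ=-45°, α=240°
  d=(-0.5000,-0.8660)  start (1,5)  tX=0.9600 tY=0.7967  stride 1/|dx|=2.0000 1/|dy|=1.1547
    cross y-line → (1,4), t=0.7967
    cross x-line → (0,4), t=0.9600 (wall)
  → r_2 = 0.9600
beam 3: φ=45°, α=330°
  d=(0.8660,-0.5000)  start (1,5)  tX=0.6004 tY=1.3800  stride 1/|dx|=1.1547 1/|dy|=2.0000
    cross x-line → (2,5), t=0.6004
    cross y-line → (2,4), t=1.3800 (wall)
  → r_3 = 1.3800
beam 4: φ=135°, α=60°
  d=(0.5000,0.8660)  start (1,5)  tX=1.0400 tY=0.3580  stride 1/|dx|=2.0000 1/|dy|=1.1547
    cross y-line → (1,6), t=0.3580
    cross x-line → (2,6), t=1.0400
    cross y-line → (2,7), t=1.5127 (wall)
  → r_4 = 1.5127

ranges = [0.5543, 0.9600, 1.3800, 1.5127]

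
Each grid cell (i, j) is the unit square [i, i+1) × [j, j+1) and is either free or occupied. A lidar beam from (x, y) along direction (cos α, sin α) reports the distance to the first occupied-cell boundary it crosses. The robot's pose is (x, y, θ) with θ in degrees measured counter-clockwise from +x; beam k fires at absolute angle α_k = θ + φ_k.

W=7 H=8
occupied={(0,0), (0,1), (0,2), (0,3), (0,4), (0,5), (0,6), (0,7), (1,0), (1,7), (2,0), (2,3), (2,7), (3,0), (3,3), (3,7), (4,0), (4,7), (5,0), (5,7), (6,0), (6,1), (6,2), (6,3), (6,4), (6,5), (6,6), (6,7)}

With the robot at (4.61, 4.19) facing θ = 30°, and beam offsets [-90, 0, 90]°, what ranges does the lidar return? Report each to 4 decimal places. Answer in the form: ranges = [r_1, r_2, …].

ranges = [2.7800, 1.6050, 3.2447]

beam 1: φ=-90°, α=300°
  d=(0.5000,-0.8660)  start (4,4)  tX=0.7800 tY=0.2194  stride 1/|dx|=2.0000 1/|dy|=1.1547
    cross y-line → (4,3), t=0.2194
    cross x-line → (5,3), t=0.7800
    cross y-line → (5,2), t=1.3741
    cross y-line → (5,1), t=2.5288
    cross x-line → (6,1), t=2.7800 (wall)
  → r_1 = 2.7800
beam 2: φ=0°, α=30°
  d=(0.8660,0.5000)  start (4,4)  tX=0.4503 tY=1.6200  stride 1/|dx|=1.1547 1/|dy|=2.0000
    cross x-line → (5,4), t=0.4503
    cross x-line → (6,4), t=1.6050 (wall)
  → r_2 = 1.6050
beam 3: φ=90°, α=120°
  d=(-0.5000,0.8660)  start (4,4)  tX=1.2200 tY=0.9353  stride 1/|dx|=2.0000 1/|dy|=1.1547
    cross y-line → (4,5), t=0.9353
    cross x-line → (3,5), t=1.2200
    cross y-line → (3,6), t=2.0900
    cross x-line → (2,6), t=3.2200
    cross y-line → (2,7), t=3.2447 (wall)
  → r_3 = 3.2447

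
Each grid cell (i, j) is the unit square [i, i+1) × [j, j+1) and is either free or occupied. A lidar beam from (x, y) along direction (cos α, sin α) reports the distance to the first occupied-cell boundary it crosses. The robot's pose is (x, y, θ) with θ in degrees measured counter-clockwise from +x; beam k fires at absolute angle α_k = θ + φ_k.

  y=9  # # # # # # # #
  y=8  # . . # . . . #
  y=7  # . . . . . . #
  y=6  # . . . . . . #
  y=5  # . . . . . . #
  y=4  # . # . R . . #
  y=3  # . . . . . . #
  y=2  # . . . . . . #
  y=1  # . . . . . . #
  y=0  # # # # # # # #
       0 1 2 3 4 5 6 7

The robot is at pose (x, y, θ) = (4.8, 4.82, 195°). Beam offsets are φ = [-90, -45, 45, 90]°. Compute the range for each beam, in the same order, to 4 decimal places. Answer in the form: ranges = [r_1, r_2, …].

beam 1: φ=-90°, α=105°
  d=(-0.2588,0.9659)  start (4,4)  tX=3.0910 tY=0.1863  stride 1/|dx|=3.8637 1/|dy|=1.0353
    cross y-line → (4,5), t=0.1863
    cross y-line → (4,6), t=1.2216
    cross y-line → (4,7), t=2.2569
    cross x-line → (3,7), t=3.0910
    cross y-line → (3,8), t=3.2922 (wall)
  → r_1 = 3.2922
beam 2: φ=-45°, α=150°
  d=(-0.8660,0.5000)  start (4,4)  tX=0.9238 tY=0.3600  stride 1/|dx|=1.1547 1/|dy|=2.0000
    cross y-line → (4,5), t=0.3600
    cross x-line → (3,5), t=0.9238
    cross x-line → (2,5), t=2.0785
    cross y-line → (2,6), t=2.3600
    cross x-line → (1,6), t=3.2332
    cross y-line → (1,7), t=4.3600
    cross x-line → (0,7), t=4.3879 (wall)
  → r_2 = 4.3879
beam 3: φ=45°, α=240°
  d=(-0.5000,-0.8660)  start (4,4)  tX=1.6000 tY=0.9469  stride 1/|dx|=2.0000 1/|dy|=1.1547
    cross y-line → (4,3), t=0.9469
    cross x-line → (3,3), t=1.6000
    cross y-line → (3,2), t=2.1016
    cross y-line → (3,1), t=3.2563
    cross x-line → (2,1), t=3.6000
    cross y-line → (2,0), t=4.4110 (wall)
  → r_3 = 4.4110
beam 4: φ=90°, α=285°
  d=(0.2588,-0.9659)  start (4,4)  tX=0.7727 tY=0.8489  stride 1/|dx|=3.8637 1/|dy|=1.0353
    cross x-line → (5,4), t=0.7727
    cross y-line → (5,3), t=0.8489
    cross y-line → (5,2), t=1.8842
    cross y-line → (5,1), t=2.9195
    cross y-line → (5,0), t=3.9548 (wall)
  → r_4 = 3.9548

ranges = [3.2922, 4.3879, 4.4110, 3.9548]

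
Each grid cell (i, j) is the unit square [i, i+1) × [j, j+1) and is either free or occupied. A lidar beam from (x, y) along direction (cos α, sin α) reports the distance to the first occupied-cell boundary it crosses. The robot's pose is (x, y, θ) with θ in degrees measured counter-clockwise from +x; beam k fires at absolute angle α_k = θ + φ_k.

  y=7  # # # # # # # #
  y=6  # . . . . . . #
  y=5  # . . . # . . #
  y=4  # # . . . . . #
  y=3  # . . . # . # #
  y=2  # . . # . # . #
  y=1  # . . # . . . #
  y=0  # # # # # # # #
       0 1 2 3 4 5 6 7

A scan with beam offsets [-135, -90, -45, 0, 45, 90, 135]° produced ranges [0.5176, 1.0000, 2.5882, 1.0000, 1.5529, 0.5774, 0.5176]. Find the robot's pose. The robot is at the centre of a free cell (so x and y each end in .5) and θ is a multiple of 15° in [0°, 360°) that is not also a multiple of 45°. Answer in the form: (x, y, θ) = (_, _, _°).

(x, y, θ) = (4.5, 1.5, 60°)

The pose lattice has 29·16 = 464 candidates. Test each by forward raycasting.
  (6.5, 4.5, 210°): beam 1 = 1.9319 ≠ 0.5176 ✗
  (6.5, 6.5, 150°): beam 2 = 0.5774 ≠ 1.0000 ✗
  (6.5, 6.5, 195°): beam 1 = 0.5774 ≠ 0.5176 ✗
  (3.5, 5.5, 15°): beam 1 = 5.0000 ≠ 0.5176 ✗
  …
  (4.5, 1.5, 60°): r_1=0.5176, r_2=1.0000, r_3=2.5882, r_4=1.0000, r_5=1.5529, r_6=0.5774, r_7=0.5176 — all match ✓
Only this pose fits every beam.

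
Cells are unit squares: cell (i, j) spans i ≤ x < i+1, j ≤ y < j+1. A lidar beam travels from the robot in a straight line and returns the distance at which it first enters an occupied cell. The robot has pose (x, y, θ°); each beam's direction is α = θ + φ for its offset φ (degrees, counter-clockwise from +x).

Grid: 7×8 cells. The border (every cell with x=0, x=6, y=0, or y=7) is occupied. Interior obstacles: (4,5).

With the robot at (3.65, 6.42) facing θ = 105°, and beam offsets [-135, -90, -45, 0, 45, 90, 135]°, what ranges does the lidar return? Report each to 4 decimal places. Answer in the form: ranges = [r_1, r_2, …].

beam 1: φ=-135°, α=330°
  dir = (cos 330°, sin 330°) = (0.8660, -0.5000); from cell (3,6)
  next x-line at t=0.4041, next y-line at t=0.8400; Δt_x=1.1547, Δt_y=2.0000
    x: enter (4,6) at t=0.4041
    y: enter (4,5) at t=0.8400 ← occupied
  → r_1 = 0.8400
beam 2: φ=-90°, α=15°
  dir = (cos 15°, sin 15°) = (0.9659, 0.2588); from cell (3,6)
  next x-line at t=0.3623, next y-line at t=2.2409; Δt_x=1.0353, Δt_y=3.8637
    x: enter (4,6) at t=0.3623
    x: enter (5,6) at t=1.3976
    y: enter (5,7) at t=2.2409 ← occupied
  → r_2 = 2.2409
beam 3: φ=-45°, α=60°
  dir = (cos 60°, sin 60°) = (0.5000, 0.8660); from cell (3,6)
  next x-line at t=0.7000, next y-line at t=0.6697; Δt_x=2.0000, Δt_y=1.1547
    y: enter (3,7) at t=0.6697 ← occupied
  → r_3 = 0.6697
beam 4: φ=0°, α=105°
  dir = (cos 105°, sin 105°) = (-0.2588, 0.9659); from cell (3,6)
  next x-line at t=2.5114, next y-line at t=0.6005; Δt_x=3.8637, Δt_y=1.0353
    y: enter (3,7) at t=0.6005 ← occupied
  → r_4 = 0.6005
beam 5: φ=45°, α=150°
  dir = (cos 150°, sin 150°) = (-0.8660, 0.5000); from cell (3,6)
  next x-line at t=0.7506, next y-line at t=1.1600; Δt_x=1.1547, Δt_y=2.0000
    x: enter (2,6) at t=0.7506
    y: enter (2,7) at t=1.1600 ← occupied
  → r_5 = 1.1600
beam 6: φ=90°, α=195°
  dir = (cos 195°, sin 195°) = (-0.9659, -0.2588); from cell (3,6)
  next x-line at t=0.6729, next y-line at t=1.6228; Δt_x=1.0353, Δt_y=3.8637
    x: enter (2,6) at t=0.6729
    y: enter (2,5) at t=1.6228
    x: enter (1,5) at t=1.7082
    x: enter (0,5) at t=2.7435 ← occupied
  → r_6 = 2.7435
beam 7: φ=135°, α=240°
  dir = (cos 240°, sin 240°) = (-0.5000, -0.8660); from cell (3,6)
  next x-line at t=1.3000, next y-line at t=0.4850; Δt_x=2.0000, Δt_y=1.1547
    y: enter (3,5) at t=0.4850
    x: enter (2,5) at t=1.3000
    y: enter (2,4) at t=1.6397
    y: enter (2,3) at t=2.7944
    x: enter (1,3) at t=3.3000
    y: enter (1,2) at t=3.9491
    y: enter (1,1) at t=5.1038
    x: enter (0,1) at t=5.3000 ← occupied
  → r_7 = 5.3000

ranges = [0.8400, 2.2409, 0.6697, 0.6005, 1.1600, 2.7435, 5.3000]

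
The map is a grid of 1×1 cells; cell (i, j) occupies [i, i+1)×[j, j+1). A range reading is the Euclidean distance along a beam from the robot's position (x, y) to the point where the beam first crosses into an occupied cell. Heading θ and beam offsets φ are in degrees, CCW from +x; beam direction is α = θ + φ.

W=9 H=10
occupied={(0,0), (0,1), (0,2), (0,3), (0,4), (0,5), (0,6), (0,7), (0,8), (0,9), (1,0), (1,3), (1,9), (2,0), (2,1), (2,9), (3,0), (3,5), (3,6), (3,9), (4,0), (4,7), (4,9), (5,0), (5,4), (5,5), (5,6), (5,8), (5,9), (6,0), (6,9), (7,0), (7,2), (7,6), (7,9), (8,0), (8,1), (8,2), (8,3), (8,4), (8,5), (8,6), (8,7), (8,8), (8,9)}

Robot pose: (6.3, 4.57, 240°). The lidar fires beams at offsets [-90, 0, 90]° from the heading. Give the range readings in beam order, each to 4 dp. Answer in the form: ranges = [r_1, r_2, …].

ranges = [0.3464, 0.6000, 1.9630]

beam 1: φ=-90°, α=150°
  cosα=-0.8660 sinα=0.5000 | (6,4) | tMaxX 0.3464 tMaxY 0.8600 | tΔX 1.1547 tΔY 2.0000
    t=0.3464 [x] (5,4) — stop
  → r_1 = 0.3464
beam 2: φ=0°, α=240°
  cosα=-0.5000 sinα=-0.8660 | (6,4) | tMaxX 0.6000 tMaxY 0.6582 | tΔX 2.0000 tΔY 1.1547
    t=0.6000 [x] (5,4) — stop
  → r_2 = 0.6000
beam 3: φ=90°, α=330°
  cosα=0.8660 sinα=-0.5000 | (6,4) | tMaxX 0.8083 tMaxY 1.1400 | tΔX 1.1547 tΔY 2.0000
    t=0.8083 [x] (7,4)
    t=1.1400 [y] (7,3)
    t=1.9630 [x] (8,3) — stop
  → r_3 = 1.9630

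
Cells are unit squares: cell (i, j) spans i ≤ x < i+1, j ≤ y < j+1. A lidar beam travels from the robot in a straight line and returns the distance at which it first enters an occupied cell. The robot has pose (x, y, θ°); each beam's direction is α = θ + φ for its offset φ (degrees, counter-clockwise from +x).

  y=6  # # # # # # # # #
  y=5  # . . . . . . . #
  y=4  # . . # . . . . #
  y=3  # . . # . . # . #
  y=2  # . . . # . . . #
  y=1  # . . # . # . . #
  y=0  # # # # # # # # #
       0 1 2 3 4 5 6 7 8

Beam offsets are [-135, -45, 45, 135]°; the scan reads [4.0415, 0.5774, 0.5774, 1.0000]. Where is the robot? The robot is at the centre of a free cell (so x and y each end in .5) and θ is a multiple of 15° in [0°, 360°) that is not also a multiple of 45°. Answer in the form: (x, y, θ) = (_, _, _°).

The pose lattice has 29·16 = 464 candidates. Test each by forward raycasting.
  (4.5, 4.5, 240°): beam 1 = 1.5529 ≠ 4.0415 ✗
  (4.5, 3.5, 15°): beam 1 = 0.5774 ≠ 4.0415 ✗
  (4.5, 1.5, 285°): beam 1 = 0.5774 ≠ 4.0415 ✗
  …
  (5.5, 2.5, 255°): r_1=4.0415, r_2=0.5774, r_3=0.5774, r_4=1.0000 — all match ✓
Only this pose fits every beam.

(x, y, θ) = (5.5, 2.5, 255°)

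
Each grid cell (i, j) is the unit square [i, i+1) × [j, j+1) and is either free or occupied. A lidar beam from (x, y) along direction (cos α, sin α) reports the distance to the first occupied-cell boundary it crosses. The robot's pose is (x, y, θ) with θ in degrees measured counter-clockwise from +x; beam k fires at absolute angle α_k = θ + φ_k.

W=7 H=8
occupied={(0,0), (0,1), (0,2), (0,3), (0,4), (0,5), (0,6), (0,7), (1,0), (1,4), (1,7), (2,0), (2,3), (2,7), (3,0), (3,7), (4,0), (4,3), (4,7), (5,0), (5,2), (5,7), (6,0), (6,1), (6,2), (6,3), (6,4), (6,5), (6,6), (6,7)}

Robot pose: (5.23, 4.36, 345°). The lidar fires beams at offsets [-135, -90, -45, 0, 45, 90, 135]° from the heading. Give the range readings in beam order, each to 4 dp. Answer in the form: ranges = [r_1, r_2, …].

ranges = [0.7200, 0.8887, 1.5400, 0.7972, 0.8891, 2.7331, 3.0484]

beam 1: φ=-135°, α=210°
  dir = (cos 210°, sin 210°) = (-0.8660, -0.5000); from cell (5,4)
  next x-line at t=0.2656, next y-line at t=0.7200; Δt_x=1.1547, Δt_y=2.0000
    x: enter (4,4) at t=0.2656
    y: enter (4,3) at t=0.7200 ← occupied
  → r_1 = 0.7200
beam 2: φ=-90°, α=255°
  dir = (cos 255°, sin 255°) = (-0.2588, -0.9659); from cell (5,4)
  next x-line at t=0.8887, next y-line at t=0.3727; Δt_x=3.8637, Δt_y=1.0353
    y: enter (5,3) at t=0.3727
    x: enter (4,3) at t=0.8887 ← occupied
  → r_2 = 0.8887
beam 3: φ=-45°, α=300°
  dir = (cos 300°, sin 300°) = (0.5000, -0.8660); from cell (5,4)
  next x-line at t=1.5400, next y-line at t=0.4157; Δt_x=2.0000, Δt_y=1.1547
    y: enter (5,3) at t=0.4157
    x: enter (6,3) at t=1.5400 ← occupied
  → r_3 = 1.5400
beam 4: φ=0°, α=345°
  dir = (cos 345°, sin 345°) = (0.9659, -0.2588); from cell (5,4)
  next x-line at t=0.7972, next y-line at t=1.3909; Δt_x=1.0353, Δt_y=3.8637
    x: enter (6,4) at t=0.7972 ← occupied
  → r_4 = 0.7972
beam 5: φ=45°, α=30°
  dir = (cos 30°, sin 30°) = (0.8660, 0.5000); from cell (5,4)
  next x-line at t=0.8891, next y-line at t=1.2800; Δt_x=1.1547, Δt_y=2.0000
    x: enter (6,4) at t=0.8891 ← occupied
  → r_5 = 0.8891
beam 6: φ=90°, α=75°
  dir = (cos 75°, sin 75°) = (0.2588, 0.9659); from cell (5,4)
  next x-line at t=2.9751, next y-line at t=0.6626; Δt_x=3.8637, Δt_y=1.0353
    y: enter (5,5) at t=0.6626
    y: enter (5,6) at t=1.6979
    y: enter (5,7) at t=2.7331 ← occupied
  → r_6 = 2.7331
beam 7: φ=135°, α=120°
  dir = (cos 120°, sin 120°) = (-0.5000, 0.8660); from cell (5,4)
  next x-line at t=0.4600, next y-line at t=0.7390; Δt_x=2.0000, Δt_y=1.1547
    x: enter (4,4) at t=0.4600
    y: enter (4,5) at t=0.7390
    y: enter (4,6) at t=1.8937
    x: enter (3,6) at t=2.4600
    y: enter (3,7) at t=3.0484 ← occupied
  → r_7 = 3.0484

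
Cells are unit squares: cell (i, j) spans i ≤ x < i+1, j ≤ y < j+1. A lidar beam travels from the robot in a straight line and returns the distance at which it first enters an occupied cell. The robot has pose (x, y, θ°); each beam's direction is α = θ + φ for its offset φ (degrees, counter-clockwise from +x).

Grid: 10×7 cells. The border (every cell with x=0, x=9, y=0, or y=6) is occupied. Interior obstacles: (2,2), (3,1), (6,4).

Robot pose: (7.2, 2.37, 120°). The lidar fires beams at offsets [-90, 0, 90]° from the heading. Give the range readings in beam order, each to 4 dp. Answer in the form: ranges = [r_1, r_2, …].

ranges = [2.0785, 1.8822, 2.7400]

beam 1: φ=-90°, α=30°
  cosα=0.8660 sinα=0.5000 | (7,2) | tMaxX 0.9238 tMaxY 1.2600 | tΔX 1.1547 tΔY 2.0000
    t=0.9238 [x] (8,2)
    t=1.2600 [y] (8,3)
    t=2.0785 [x] (9,3) — stop
  → r_1 = 2.0785
beam 2: φ=0°, α=120°
  cosα=-0.5000 sinα=0.8660 | (7,2) | tMaxX 0.4000 tMaxY 0.7275 | tΔX 2.0000 tΔY 1.1547
    t=0.4000 [x] (6,2)
    t=0.7275 [y] (6,3)
    t=1.8822 [y] (6,4) — stop
  → r_2 = 1.8822
beam 3: φ=90°, α=210°
  cosα=-0.8660 sinα=-0.5000 | (7,2) | tMaxX 0.2309 tMaxY 0.7400 | tΔX 1.1547 tΔY 2.0000
    t=0.2309 [x] (6,2)
    t=0.7400 [y] (6,1)
    t=1.3856 [x] (5,1)
    t=2.5403 [x] (4,1)
    t=2.7400 [y] (4,0) — stop
  → r_3 = 2.7400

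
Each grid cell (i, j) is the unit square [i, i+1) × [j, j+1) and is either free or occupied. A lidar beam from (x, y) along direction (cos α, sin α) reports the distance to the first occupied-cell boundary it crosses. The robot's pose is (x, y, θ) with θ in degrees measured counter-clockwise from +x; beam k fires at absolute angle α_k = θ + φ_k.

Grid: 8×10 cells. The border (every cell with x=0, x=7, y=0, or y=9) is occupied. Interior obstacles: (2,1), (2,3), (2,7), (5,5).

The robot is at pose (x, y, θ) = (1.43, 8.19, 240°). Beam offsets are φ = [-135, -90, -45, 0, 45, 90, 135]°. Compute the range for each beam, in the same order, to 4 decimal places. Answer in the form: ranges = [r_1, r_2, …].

ranges = [0.8386, 0.4965, 0.4452, 0.8600, 4.3378, 0.6582, 3.1296]

beam 1: φ=-135°, α=105°
  cosα=-0.2588 sinα=0.9659 | (1,8) | tMaxX 1.6614 tMaxY 0.8386 | tΔX 3.8637 tΔY 1.0353
    t=0.8386 [y] (1,9) — stop
  → r_1 = 0.8386
beam 2: φ=-90°, α=150°
  cosα=-0.8660 sinα=0.5000 | (1,8) | tMaxX 0.4965 tMaxY 1.6200 | tΔX 1.1547 tΔY 2.0000
    t=0.4965 [x] (0,8) — stop
  → r_2 = 0.4965
beam 3: φ=-45°, α=195°
  cosα=-0.9659 sinα=-0.2588 | (1,8) | tMaxX 0.4452 tMaxY 0.7341 | tΔX 1.0353 tΔY 3.8637
    t=0.4452 [x] (0,8) — stop
  → r_3 = 0.4452
beam 4: φ=0°, α=240°
  cosα=-0.5000 sinα=-0.8660 | (1,8) | tMaxX 0.8600 tMaxY 0.2194 | tΔX 2.0000 tΔY 1.1547
    t=0.2194 [y] (1,7)
    t=0.8600 [x] (0,7) — stop
  → r_4 = 0.8600
beam 5: φ=45°, α=285°
  cosα=0.2588 sinα=-0.9659 | (1,8) | tMaxX 2.2023 tMaxY 0.1967 | tΔX 3.8637 tΔY 1.0353
    t=0.1967 [y] (1,7)
    t=1.2320 [y] (1,6)
    t=2.2023 [x] (2,6)
    t=2.2673 [y] (2,5)
    t=3.3025 [y] (2,4)
    t=4.3378 [y] (2,3) — stop
  → r_5 = 4.3378
beam 6: φ=90°, α=330°
  cosα=0.8660 sinα=-0.5000 | (1,8) | tMaxX 0.6582 tMaxY 0.3800 | tΔX 1.1547 tΔY 2.0000
    t=0.3800 [y] (1,7)
    t=0.6582 [x] (2,7) — stop
  → r_6 = 0.6582
beam 7: φ=135°, α=15°
  cosα=0.9659 sinα=0.2588 | (1,8) | tMaxX 0.5901 tMaxY 3.1296 | tΔX 1.0353 tΔY 3.8637
    t=0.5901 [x] (2,8)
    t=1.6254 [x] (3,8)
    t=2.6607 [x] (4,8)
    t=3.1296 [y] (4,9) — stop
  → r_7 = 3.1296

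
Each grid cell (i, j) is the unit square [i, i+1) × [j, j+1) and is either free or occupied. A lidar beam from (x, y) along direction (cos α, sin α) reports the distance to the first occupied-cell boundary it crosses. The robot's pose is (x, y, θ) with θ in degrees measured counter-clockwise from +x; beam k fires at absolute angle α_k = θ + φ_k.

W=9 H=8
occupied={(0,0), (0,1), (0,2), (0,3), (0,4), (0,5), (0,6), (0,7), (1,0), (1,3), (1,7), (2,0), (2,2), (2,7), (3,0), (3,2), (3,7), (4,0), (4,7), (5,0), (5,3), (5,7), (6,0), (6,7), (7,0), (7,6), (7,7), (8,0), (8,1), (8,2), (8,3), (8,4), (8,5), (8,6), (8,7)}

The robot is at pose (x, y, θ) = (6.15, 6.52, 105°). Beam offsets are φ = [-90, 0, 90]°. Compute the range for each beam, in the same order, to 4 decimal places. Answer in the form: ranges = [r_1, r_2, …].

ranges = [0.8800, 0.4969, 5.3317]

beam 1: φ=-90°, α=15°
  cosα=0.9659 sinα=0.2588 | (6,6) | tMaxX 0.8800 tMaxY 1.8546 | tΔX 1.0353 tΔY 3.8637
    t=0.8800 [x] (7,6) — stop
  → r_1 = 0.8800
beam 2: φ=0°, α=105°
  cosα=-0.2588 sinα=0.9659 | (6,6) | tMaxX 0.5796 tMaxY 0.4969 | tΔX 3.8637 tΔY 1.0353
    t=0.4969 [y] (6,7) — stop
  → r_2 = 0.4969
beam 3: φ=90°, α=195°
  cosα=-0.9659 sinα=-0.2588 | (6,6) | tMaxX 0.1553 tMaxY 2.0091 | tΔX 1.0353 tΔY 3.8637
    t=0.1553 [x] (5,6)
    t=1.1906 [x] (4,6)
    t=2.0091 [y] (4,5)
    t=2.2258 [x] (3,5)
    t=3.2611 [x] (2,5)
    t=4.2964 [x] (1,5)
    t=5.3317 [x] (0,5) — stop
  → r_3 = 5.3317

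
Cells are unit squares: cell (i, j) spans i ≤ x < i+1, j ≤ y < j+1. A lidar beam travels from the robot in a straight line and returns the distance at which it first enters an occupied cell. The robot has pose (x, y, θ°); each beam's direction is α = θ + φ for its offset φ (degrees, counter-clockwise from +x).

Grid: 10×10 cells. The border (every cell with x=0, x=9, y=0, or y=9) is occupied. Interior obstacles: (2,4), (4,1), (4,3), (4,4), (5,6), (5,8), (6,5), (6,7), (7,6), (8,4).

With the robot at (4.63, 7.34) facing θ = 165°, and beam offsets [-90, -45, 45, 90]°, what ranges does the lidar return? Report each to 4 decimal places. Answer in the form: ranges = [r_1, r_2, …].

ranges = [1.4296, 1.9168, 4.1916, 2.4225]

beam 1: φ=-90°, α=75°
  cosα=0.2588 sinα=0.9659 | (4,7) | tMaxX 1.4296 tMaxY 0.6833 | tΔX 3.8637 tΔY 1.0353
    t=0.6833 [y] (4,8)
    t=1.4296 [x] (5,8) — stop
  → r_1 = 1.4296
beam 2: φ=-45°, α=120°
  cosα=-0.5000 sinα=0.8660 | (4,7) | tMaxX 1.2600 tMaxY 0.7621 | tΔX 2.0000 tΔY 1.1547
    t=0.7621 [y] (4,8)
    t=1.2600 [x] (3,8)
    t=1.9168 [y] (3,9) — stop
  → r_2 = 1.9168
beam 3: φ=45°, α=210°
  cosα=-0.8660 sinα=-0.5000 | (4,7) | tMaxX 0.7275 tMaxY 0.6800 | tΔX 1.1547 tΔY 2.0000
    t=0.6800 [y] (4,6)
    t=0.7275 [x] (3,6)
    t=1.8822 [x] (2,6)
    t=2.6800 [y] (2,5)
    t=3.0369 [x] (1,5)
    t=4.1916 [x] (0,5) — stop
  → r_3 = 4.1916
beam 4: φ=90°, α=255°
  cosα=-0.2588 sinα=-0.9659 | (4,7) | tMaxX 2.4341 tMaxY 0.3520 | tΔX 3.8637 tΔY 1.0353
    t=0.3520 [y] (4,6)
    t=1.3873 [y] (4,5)
    t=2.4225 [y] (4,4) — stop
  → r_4 = 2.4225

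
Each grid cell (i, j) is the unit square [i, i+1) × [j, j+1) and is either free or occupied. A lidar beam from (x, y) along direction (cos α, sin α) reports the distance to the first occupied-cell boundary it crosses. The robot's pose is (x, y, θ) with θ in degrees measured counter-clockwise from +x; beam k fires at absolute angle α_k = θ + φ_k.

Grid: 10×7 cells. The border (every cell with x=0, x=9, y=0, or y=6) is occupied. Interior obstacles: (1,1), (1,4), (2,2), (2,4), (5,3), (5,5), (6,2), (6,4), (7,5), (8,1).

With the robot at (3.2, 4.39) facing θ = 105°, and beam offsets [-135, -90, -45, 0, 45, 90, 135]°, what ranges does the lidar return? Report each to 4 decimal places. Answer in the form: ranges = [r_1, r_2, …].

ranges = [2.0785, 2.3569, 1.8591, 1.6668, 0.2309, 0.2071, 0.4000]

beam 1: φ=-135°, α=330°
  dir = (cos 330°, sin 330°) = (0.8660, -0.5000); from cell (3,4)
  next x-line at t=0.9238, next y-line at t=0.7800; Δt_x=1.1547, Δt_y=2.0000
    y: enter (3,3) at t=0.7800
    x: enter (4,3) at t=0.9238
    x: enter (5,3) at t=2.0785 ← occupied
  → r_1 = 2.0785
beam 2: φ=-90°, α=15°
  dir = (cos 15°, sin 15°) = (0.9659, 0.2588); from cell (3,4)
  next x-line at t=0.8282, next y-line at t=2.3569; Δt_x=1.0353, Δt_y=3.8637
    x: enter (4,4) at t=0.8282
    x: enter (5,4) at t=1.8635
    y: enter (5,5) at t=2.3569 ← occupied
  → r_2 = 2.3569
beam 3: φ=-45°, α=60°
  dir = (cos 60°, sin 60°) = (0.5000, 0.8660); from cell (3,4)
  next x-line at t=1.6000, next y-line at t=0.7044; Δt_x=2.0000, Δt_y=1.1547
    y: enter (3,5) at t=0.7044
    x: enter (4,5) at t=1.6000
    y: enter (4,6) at t=1.8591 ← occupied
  → r_3 = 1.8591
beam 4: φ=0°, α=105°
  dir = (cos 105°, sin 105°) = (-0.2588, 0.9659); from cell (3,4)
  next x-line at t=0.7727, next y-line at t=0.6315; Δt_x=3.8637, Δt_y=1.0353
    y: enter (3,5) at t=0.6315
    x: enter (2,5) at t=0.7727
    y: enter (2,6) at t=1.6668 ← occupied
  → r_4 = 1.6668
beam 5: φ=45°, α=150°
  dir = (cos 150°, sin 150°) = (-0.8660, 0.5000); from cell (3,4)
  next x-line at t=0.2309, next y-line at t=1.2200; Δt_x=1.1547, Δt_y=2.0000
    x: enter (2,4) at t=0.2309 ← occupied
  → r_5 = 0.2309
beam 6: φ=90°, α=195°
  dir = (cos 195°, sin 195°) = (-0.9659, -0.2588); from cell (3,4)
  next x-line at t=0.2071, next y-line at t=1.5068; Δt_x=1.0353, Δt_y=3.8637
    x: enter (2,4) at t=0.2071 ← occupied
  → r_6 = 0.2071
beam 7: φ=135°, α=240°
  dir = (cos 240°, sin 240°) = (-0.5000, -0.8660); from cell (3,4)
  next x-line at t=0.4000, next y-line at t=0.4503; Δt_x=2.0000, Δt_y=1.1547
    x: enter (2,4) at t=0.4000 ← occupied
  → r_7 = 0.4000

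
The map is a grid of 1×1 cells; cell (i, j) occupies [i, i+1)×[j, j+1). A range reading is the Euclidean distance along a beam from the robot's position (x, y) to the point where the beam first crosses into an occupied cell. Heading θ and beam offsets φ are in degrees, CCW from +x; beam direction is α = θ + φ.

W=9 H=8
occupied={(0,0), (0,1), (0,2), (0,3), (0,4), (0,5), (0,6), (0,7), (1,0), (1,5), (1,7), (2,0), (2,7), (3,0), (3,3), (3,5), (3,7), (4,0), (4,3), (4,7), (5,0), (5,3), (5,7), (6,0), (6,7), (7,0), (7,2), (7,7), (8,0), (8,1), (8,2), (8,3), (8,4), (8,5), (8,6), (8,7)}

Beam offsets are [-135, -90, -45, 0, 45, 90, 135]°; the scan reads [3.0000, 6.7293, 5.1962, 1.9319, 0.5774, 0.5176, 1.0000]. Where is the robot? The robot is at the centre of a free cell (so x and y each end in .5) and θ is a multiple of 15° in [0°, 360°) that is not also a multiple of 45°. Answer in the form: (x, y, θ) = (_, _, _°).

Enumerate (i+0.5, j+0.5, θ) over the 36 free cells and 16 admissible headings. For each, cast all 7 beams and compare to the given ranges.
  (7.5, 6.5, 60°): beam 1 = 1.9319 ≠ 3.0000 ✗
  (2.5, 2.5, 15°): beam 1 = 1.7321 ≠ 3.0000 ✗
  (1.5, 2.5, 330°): beam 1 = 0.5176 ≠ 3.0000 ✗
  (6.5, 3.5, 60°): beam 1 = 2.5882 ≠ 3.0000 ✗
  (5.5, 5.5, 345°): beam 1 = 5.1962 ≠ 3.0000 ✗
  …
  (7.5, 5.5, 285°): r_1=3.0000, r_2=6.7293, r_3=5.1962, r_4=1.9319, r_5=0.5774, r_6=0.5176, r_7=1.0000 — all match ✓
No second candidate reproduces the full scan.

(x, y, θ) = (7.5, 5.5, 285°)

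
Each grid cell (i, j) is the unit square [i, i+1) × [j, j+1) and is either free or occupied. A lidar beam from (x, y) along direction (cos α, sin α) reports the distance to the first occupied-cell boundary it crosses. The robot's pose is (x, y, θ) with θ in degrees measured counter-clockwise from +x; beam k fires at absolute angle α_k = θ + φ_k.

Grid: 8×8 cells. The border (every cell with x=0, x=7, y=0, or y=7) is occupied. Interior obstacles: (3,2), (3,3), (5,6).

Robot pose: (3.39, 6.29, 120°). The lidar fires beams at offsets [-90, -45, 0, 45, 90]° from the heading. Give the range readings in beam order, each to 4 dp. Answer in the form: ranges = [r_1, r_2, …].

ranges = [1.4200, 0.7350, 0.8198, 2.4743, 2.7597]

beam 1: φ=-90°, α=30°
  d=(0.8660,0.5000)  start (3,6)  tX=0.7044 tY=1.4200  stride 1/|dx|=1.1547 1/|dy|=2.0000
    cross x-line → (4,6), t=0.7044
    cross y-line → (4,7), t=1.4200 (wall)
  → r_1 = 1.4200
beam 2: φ=-45°, α=75°
  d=(0.2588,0.9659)  start (3,6)  tX=2.3569 tY=0.7350  stride 1/|dx|=3.8637 1/|dy|=1.0353
    cross y-line → (3,7), t=0.7350 (wall)
  → r_2 = 0.7350
beam 3: φ=0°, α=120°
  d=(-0.5000,0.8660)  start (3,6)  tX=0.7800 tY=0.8198  stride 1/|dx|=2.0000 1/|dy|=1.1547
    cross x-line → (2,6), t=0.7800
    cross y-line → (2,7), t=0.8198 (wall)
  → r_3 = 0.8198
beam 4: φ=45°, α=165°
  d=(-0.9659,0.2588)  start (3,6)  tX=0.4038 tY=2.7432  stride 1/|dx|=1.0353 1/|dy|=3.8637
    cross x-line → (2,6), t=0.4038
    cross x-line → (1,6), t=1.4390
    cross x-line → (0,6), t=2.4743 (wall)
  → r_4 = 2.4743
beam 5: φ=90°, α=210°
  d=(-0.8660,-0.5000)  start (3,6)  tX=0.4503 tY=0.5800  stride 1/|dx|=1.1547 1/|dy|=2.0000
    cross x-line → (2,6), t=0.4503
    cross y-line → (2,5), t=0.5800
    cross x-line → (1,5), t=1.6050
    cross y-line → (1,4), t=2.5800
    cross x-line → (0,4), t=2.7597 (wall)
  → r_5 = 2.7597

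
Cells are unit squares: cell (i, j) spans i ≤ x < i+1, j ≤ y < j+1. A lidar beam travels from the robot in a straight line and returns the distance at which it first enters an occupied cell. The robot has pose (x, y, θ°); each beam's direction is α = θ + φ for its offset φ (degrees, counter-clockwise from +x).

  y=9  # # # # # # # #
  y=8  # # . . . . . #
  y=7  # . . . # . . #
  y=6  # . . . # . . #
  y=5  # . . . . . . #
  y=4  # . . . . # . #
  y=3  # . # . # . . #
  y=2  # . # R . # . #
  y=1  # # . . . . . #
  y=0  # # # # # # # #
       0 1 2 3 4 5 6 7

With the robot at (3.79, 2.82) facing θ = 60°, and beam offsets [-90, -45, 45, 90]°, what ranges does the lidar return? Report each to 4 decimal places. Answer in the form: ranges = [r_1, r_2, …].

beam 1: φ=-90°, α=330°
  dir = (cos 330°, sin 330°) = (0.8660, -0.5000); from cell (3,2)
  next x-line at t=0.2425, next y-line at t=1.6400; Δt_x=1.1547, Δt_y=2.0000
    x: enter (4,2) at t=0.2425
    x: enter (5,2) at t=1.3972 ← occupied
  → r_1 = 1.3972
beam 2: φ=-45°, α=15°
  dir = (cos 15°, sin 15°) = (0.9659, 0.2588); from cell (3,2)
  next x-line at t=0.2174, next y-line at t=0.6955; Δt_x=1.0353, Δt_y=3.8637
    x: enter (4,2) at t=0.2174
    y: enter (4,3) at t=0.6955 ← occupied
  → r_2 = 0.6955
beam 3: φ=45°, α=105°
  dir = (cos 105°, sin 105°) = (-0.2588, 0.9659); from cell (3,2)
  next x-line at t=3.0523, next y-line at t=0.1863; Δt_x=3.8637, Δt_y=1.0353
    y: enter (3,3) at t=0.1863
    y: enter (3,4) at t=1.2216
    y: enter (3,5) at t=2.2569
    x: enter (2,5) at t=3.0523
    y: enter (2,6) at t=3.2922
    y: enter (2,7) at t=4.3275
    y: enter (2,8) at t=5.3627
    y: enter (2,9) at t=6.3980 ← occupied
  → r_3 = 6.3980
beam 4: φ=90°, α=150°
  dir = (cos 150°, sin 150°) = (-0.8660, 0.5000); from cell (3,2)
  next x-line at t=0.9122, next y-line at t=0.3600; Δt_x=1.1547, Δt_y=2.0000
    y: enter (3,3) at t=0.3600
    x: enter (2,3) at t=0.9122 ← occupied
  → r_4 = 0.9122

ranges = [1.3972, 0.6955, 6.3980, 0.9122]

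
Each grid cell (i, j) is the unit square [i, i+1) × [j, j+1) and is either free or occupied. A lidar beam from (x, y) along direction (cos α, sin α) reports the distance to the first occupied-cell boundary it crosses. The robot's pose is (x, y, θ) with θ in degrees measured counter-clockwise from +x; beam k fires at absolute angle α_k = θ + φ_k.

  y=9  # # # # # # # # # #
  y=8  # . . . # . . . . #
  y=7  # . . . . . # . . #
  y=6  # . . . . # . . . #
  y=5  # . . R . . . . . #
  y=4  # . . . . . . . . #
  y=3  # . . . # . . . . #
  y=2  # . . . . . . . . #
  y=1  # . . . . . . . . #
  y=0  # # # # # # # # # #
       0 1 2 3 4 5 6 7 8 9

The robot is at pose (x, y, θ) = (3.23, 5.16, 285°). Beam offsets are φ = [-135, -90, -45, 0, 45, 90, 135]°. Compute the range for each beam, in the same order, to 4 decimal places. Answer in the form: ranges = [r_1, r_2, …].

beam 1: φ=-135°, α=150°
  d=(-0.8660,0.5000)  start (3,5)  tX=0.2656 tY=1.6800  stride 1/|dx|=1.1547 1/|dy|=2.0000
    cross x-line → (2,5), t=0.2656
    cross x-line → (1,5), t=1.4203
    cross y-line → (1,6), t=1.6800
    cross x-line → (0,6), t=2.5750 (wall)
  → r_1 = 2.5750
beam 2: φ=-90°, α=195°
  d=(-0.9659,-0.2588)  start (3,5)  tX=0.2381 tY=0.6182  stride 1/|dx|=1.0353 1/|dy|=3.8637
    cross x-line → (2,5), t=0.2381
    cross y-line → (2,4), t=0.6182
    cross x-line → (1,4), t=1.2734
    cross x-line → (0,4), t=2.3087 (wall)
  → r_2 = 2.3087
beam 3: φ=-45°, α=240°
  d=(-0.5000,-0.8660)  start (3,5)  tX=0.4600 tY=0.1848  stride 1/|dx|=2.0000 1/|dy|=1.1547
    cross y-line → (3,4), t=0.1848
    cross x-line → (2,4), t=0.4600
    cross y-line → (2,3), t=1.3395
    cross x-line → (1,3), t=2.4600
    cross y-line → (1,2), t=2.4942
    cross y-line → (1,1), t=3.6489
    cross x-line → (0,1), t=4.4600 (wall)
  → r_3 = 4.4600
beam 4: φ=0°, α=285°
  d=(0.2588,-0.9659)  start (3,5)  tX=2.9751 tY=0.1656  stride 1/|dx|=3.8637 1/|dy|=1.0353
    cross y-line → (3,4), t=0.1656
    cross y-line → (3,3), t=1.2009
    cross y-line → (3,2), t=2.2362
    cross x-line → (4,2), t=2.9751
    cross y-line → (4,1), t=3.2715
    cross y-line → (4,0), t=4.3067 (wall)
  → r_4 = 4.3067
beam 5: φ=45°, α=330°
  d=(0.8660,-0.5000)  start (3,5)  tX=0.8891 tY=0.3200  stride 1/|dx|=1.1547 1/|dy|=2.0000
    cross y-line → (3,4), t=0.3200
    cross x-line → (4,4), t=0.8891
    cross x-line → (5,4), t=2.0438
    cross y-line → (5,3), t=2.3200
    cross x-line → (6,3), t=3.1985
    cross y-line → (6,2), t=4.3200
    cross x-line → (7,2), t=4.3532
    cross x-line → (8,2), t=5.5079
    cross y-line → (8,1), t=6.3200
    cross x-line → (9,1), t=6.6626 (wall)
  → r_5 = 6.6626
beam 6: φ=90°, α=15°
  d=(0.9659,0.2588)  start (3,5)  tX=0.7972 tY=3.2455  stride 1/|dx|=1.0353 1/|dy|=3.8637
    cross x-line → (4,5), t=0.7972
    cross x-line → (5,5), t=1.8324
    cross x-line → (6,5), t=2.8677
    cross y-line → (6,6), t=3.2455
    cross x-line → (7,6), t=3.9030
    cross x-line → (8,6), t=4.9383
    cross x-line → (9,6), t=5.9735 (wall)
  → r_6 = 5.9735
beam 7: φ=135°, α=60°
  d=(0.5000,0.8660)  start (3,5)  tX=1.5400 tY=0.9699  stride 1/|dx|=2.0000 1/|dy|=1.1547
    cross y-line → (3,6), t=0.9699
    cross x-line → (4,6), t=1.5400
    cross y-line → (4,7), t=2.1246
    cross y-line → (4,8), t=3.2793 (wall)
  → r_7 = 3.2793

ranges = [2.5750, 2.3087, 4.4600, 4.3067, 6.6626, 5.9735, 3.2793]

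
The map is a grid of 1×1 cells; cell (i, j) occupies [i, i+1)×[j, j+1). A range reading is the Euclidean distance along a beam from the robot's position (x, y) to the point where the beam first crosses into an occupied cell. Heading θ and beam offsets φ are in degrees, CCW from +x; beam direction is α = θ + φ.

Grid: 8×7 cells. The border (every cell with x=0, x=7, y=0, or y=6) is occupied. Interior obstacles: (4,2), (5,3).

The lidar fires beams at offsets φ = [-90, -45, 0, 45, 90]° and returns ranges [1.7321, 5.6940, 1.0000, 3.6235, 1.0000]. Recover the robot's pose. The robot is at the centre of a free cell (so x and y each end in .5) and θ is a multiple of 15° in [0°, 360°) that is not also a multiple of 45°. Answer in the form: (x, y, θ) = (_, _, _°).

(x, y, θ) = (6.5, 4.5, 210°)

Enumerate (i+0.5, j+0.5, θ) over the 28 free cells and 16 admissible headings. For each, cast all 5 beams and compare to the given ranges.
  (6.5, 5.5, 210°): beam 1 = 0.5774 ≠ 1.7321 ✗
  (1.5, 4.5, 105°): beam 1 = 5.6940 ≠ 1.7321 ✗
  (4.5, 1.5, 105°): beam 1 = 2.5882 ≠ 1.7321 ✗
  (1.5, 5.5, 150°): beam 1 = 0.5774 ≠ 1.7321 ✗
  (3.5, 3.5, 345°): beam 1 = 2.5882 ≠ 1.7321 ✗
  …
  (6.5, 4.5, 210°): r_1=1.7321, r_2=5.6940, r_3=1.0000, r_4=3.6235, r_5=1.0000 — all match ✓
Only this pose fits every beam.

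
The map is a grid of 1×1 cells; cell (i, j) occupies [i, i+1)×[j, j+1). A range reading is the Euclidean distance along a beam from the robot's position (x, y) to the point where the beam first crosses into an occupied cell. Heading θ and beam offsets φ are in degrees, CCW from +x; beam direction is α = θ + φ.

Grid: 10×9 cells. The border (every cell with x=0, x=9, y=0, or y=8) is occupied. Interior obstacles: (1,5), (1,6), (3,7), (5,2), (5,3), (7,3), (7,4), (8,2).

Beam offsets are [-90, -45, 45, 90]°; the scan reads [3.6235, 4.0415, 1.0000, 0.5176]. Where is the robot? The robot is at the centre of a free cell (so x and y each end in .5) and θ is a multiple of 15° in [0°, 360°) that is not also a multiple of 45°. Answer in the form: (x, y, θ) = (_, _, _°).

(x, y, θ) = (4.5, 3.5, 255°)

Enumerate (i+0.5, j+0.5, θ) over the 48 free cells and 16 admissible headings. For each, cast all 4 beams and compare to the given ranges.
  (6.5, 2.5, 150°): beam 1 = 1.0000 ≠ 3.6235 ✗
  (3.5, 2.5, 30°): beam 1 = 1.7321 ≠ 3.6235 ✗
  (4.5, 5.5, 240°): beam 1 = 2.8868 ≠ 3.6235 ✗
  …
  (4.5, 3.5, 255°): r_1=3.6235, r_2=4.0415, r_3=1.0000, r_4=0.5176 — all match ✓
Only this pose fits every beam.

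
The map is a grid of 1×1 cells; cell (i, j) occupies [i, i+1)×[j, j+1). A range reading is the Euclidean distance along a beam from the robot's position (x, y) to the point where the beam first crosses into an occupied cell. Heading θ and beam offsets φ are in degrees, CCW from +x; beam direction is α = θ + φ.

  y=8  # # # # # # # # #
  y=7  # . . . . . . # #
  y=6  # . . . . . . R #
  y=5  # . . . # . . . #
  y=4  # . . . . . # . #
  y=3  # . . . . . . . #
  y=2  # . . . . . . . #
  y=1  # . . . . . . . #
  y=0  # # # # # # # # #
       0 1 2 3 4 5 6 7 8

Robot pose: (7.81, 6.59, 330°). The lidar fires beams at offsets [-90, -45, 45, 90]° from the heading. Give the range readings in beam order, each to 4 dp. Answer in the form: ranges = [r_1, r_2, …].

beam 1: φ=-90°, α=240°
  direction (-0.5000, -0.8660); cell (7,6); t to first gridline: x 1.6200, y 0.6813 (then +2.0000 / +1.1547)
    (7,5) via y @ 0.6813
    (6,5) via x @ 1.6200
    (6,4) via y @ 1.8360  # hit
  → r_1 = 1.8360
beam 2: φ=-45°, α=285°
  direction (0.2588, -0.9659); cell (7,6); t to first gridline: x 0.7341, y 0.6108 (then +3.8637 / +1.0353)
    (7,5) via y @ 0.6108
    (8,5) via x @ 0.7341  # hit
  → r_2 = 0.7341
beam 3: φ=45°, α=15°
  direction (0.9659, 0.2588); cell (7,6); t to first gridline: x 0.1967, y 1.5841 (then +1.0353 / +3.8637)
    (8,6) via x @ 0.1967  # hit
  → r_3 = 0.1967
beam 4: φ=90°, α=60°
  direction (0.5000, 0.8660); cell (7,6); t to first gridline: x 0.3800, y 0.4734 (then +2.0000 / +1.1547)
    (8,6) via x @ 0.3800  # hit
  → r_4 = 0.3800

ranges = [1.8360, 0.7341, 0.1967, 0.3800]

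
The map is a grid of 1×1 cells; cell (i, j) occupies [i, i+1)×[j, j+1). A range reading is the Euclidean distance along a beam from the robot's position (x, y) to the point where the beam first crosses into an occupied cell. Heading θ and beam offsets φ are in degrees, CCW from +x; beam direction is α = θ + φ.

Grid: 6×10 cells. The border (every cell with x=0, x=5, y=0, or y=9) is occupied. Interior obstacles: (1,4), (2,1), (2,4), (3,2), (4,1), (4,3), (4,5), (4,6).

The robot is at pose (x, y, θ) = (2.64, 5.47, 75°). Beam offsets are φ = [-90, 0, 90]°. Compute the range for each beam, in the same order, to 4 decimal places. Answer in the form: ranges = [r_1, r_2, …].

ranges = [1.4080, 3.6545, 1.6979]

beam 1: φ=-90°, α=345°
  direction (0.9659, -0.2588); cell (2,5); t to first gridline: x 0.3727, y 1.8159 (then +1.0353 / +3.8637)
    (3,5) via x @ 0.3727
    (4,5) via x @ 1.4080  # hit
  → r_1 = 1.4080
beam 2: φ=0°, α=75°
  direction (0.2588, 0.9659); cell (2,5); t to first gridline: x 1.3909, y 0.5487 (then +3.8637 / +1.0353)
    (2,6) via y @ 0.5487
    (3,6) via x @ 1.3909
    (3,7) via y @ 1.5840
    (3,8) via y @ 2.6192
    (3,9) via y @ 3.6545  # hit
  → r_2 = 3.6545
beam 3: φ=90°, α=165°
  direction (-0.9659, 0.2588); cell (2,5); t to first gridline: x 0.6626, y 2.0478 (then +1.0353 / +3.8637)
    (1,5) via x @ 0.6626
    (0,5) via x @ 1.6979  # hit
  → r_3 = 1.6979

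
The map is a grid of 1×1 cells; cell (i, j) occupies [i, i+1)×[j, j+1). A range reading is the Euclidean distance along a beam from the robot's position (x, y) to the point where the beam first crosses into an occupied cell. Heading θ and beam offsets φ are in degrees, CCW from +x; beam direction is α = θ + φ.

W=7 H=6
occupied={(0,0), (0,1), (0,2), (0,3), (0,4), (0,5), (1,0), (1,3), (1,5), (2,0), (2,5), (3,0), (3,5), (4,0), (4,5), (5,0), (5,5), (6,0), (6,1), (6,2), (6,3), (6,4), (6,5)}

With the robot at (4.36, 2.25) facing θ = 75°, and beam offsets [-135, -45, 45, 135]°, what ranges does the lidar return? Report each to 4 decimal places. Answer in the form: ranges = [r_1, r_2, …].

beam 1: φ=-135°, α=300°
  direction (0.5000, -0.8660); cell (4,2); t to first gridline: x 1.2800, y 0.2887 (then +2.0000 / +1.1547)
    (4,1) via y @ 0.2887
    (5,1) via x @ 1.2800
    (5,0) via y @ 1.4434  # hit
  → r_1 = 1.4434
beam 2: φ=-45°, α=30°
  direction (0.8660, 0.5000); cell (4,2); t to first gridline: x 0.7390, y 1.5000 (then +1.1547 / +2.0000)
    (5,2) via x @ 0.7390
    (5,3) via y @ 1.5000
    (6,3) via x @ 1.8937  # hit
  → r_2 = 1.8937
beam 3: φ=45°, α=120°
  direction (-0.5000, 0.8660); cell (4,2); t to first gridline: x 0.7200, y 0.8660 (then +2.0000 / +1.1547)
    (3,2) via x @ 0.7200
    (3,3) via y @ 0.8660
    (3,4) via y @ 2.0207
    (2,4) via x @ 2.7200
    (2,5) via y @ 3.1754  # hit
  → r_3 = 3.1754
beam 4: φ=135°, α=210°
  direction (-0.8660, -0.5000); cell (4,2); t to first gridline: x 0.4157, y 0.5000 (then +1.1547 / +2.0000)
    (3,2) via x @ 0.4157
    (3,1) via y @ 0.5000
    (2,1) via x @ 1.5704
    (2,0) via y @ 2.5000  # hit
  → r_4 = 2.5000

ranges = [1.4434, 1.8937, 3.1754, 2.5000]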